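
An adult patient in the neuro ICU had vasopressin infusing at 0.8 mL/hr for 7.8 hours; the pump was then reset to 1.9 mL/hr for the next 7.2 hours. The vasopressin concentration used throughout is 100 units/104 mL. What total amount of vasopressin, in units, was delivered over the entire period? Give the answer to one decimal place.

Concentration = 100 units ÷ 104 mL = 0.9615385 units/mL
Stage 1: 0.8 mL/hr × 7.8 hr = 6.24 mL → 6.24 mL × 0.9615385 units/mL = 6 units
Stage 2: 1.9 mL/hr × 7.2 hr = 13.68 mL → 13.68 mL × 0.9615385 units/mL = 13.15385 units
Total = 6 + 13.15385 = 19.15385 units

19.2 units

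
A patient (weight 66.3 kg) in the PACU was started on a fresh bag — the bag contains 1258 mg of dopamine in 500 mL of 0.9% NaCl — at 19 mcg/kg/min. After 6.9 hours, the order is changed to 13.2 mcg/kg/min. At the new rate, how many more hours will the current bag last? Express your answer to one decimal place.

14.0 hours

Initial rate:
Dose = 19 mcg/kg/min × 66.3 kg = 1259.7 mcg/min
1259.7 mcg/min × 60 min/hr = 75582 mcg/hr
Concentration = 1258 mg ÷ 500 mL = 2.516 mg/mL = 2516 mcg/mL
Rate = 75582 mcg/hr ÷ 2516 mcg/mL = 30.04054 mL/hr
Volume infused so far = 30.04054 mL/hr × 6.9 hr = 207.2797 mL
Volume remaining = 500 − 207.2797 = 292.7203 mL
New rate:
Dose = 13.2 mcg/kg/min × 66.3 kg = 875.16 mcg/min
875.16 mcg/min × 60 min/hr = 52509.6 mcg/hr
Rate = 52509.6 mcg/hr ÷ 2516 mcg/mL = 20.87027 mL/hr
Time remaining = 292.7203 mL ÷ 20.87027 mL/hr = 14.02571 hr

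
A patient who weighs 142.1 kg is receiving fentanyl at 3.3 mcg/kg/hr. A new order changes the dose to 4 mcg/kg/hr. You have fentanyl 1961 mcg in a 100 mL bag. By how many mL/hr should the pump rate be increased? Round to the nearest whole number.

5 mL/hr

At the current dose:
Dose = 3.3 mcg/kg/hr × 142.1 kg = 468.93 mcg/hr
Concentration = 1961 mcg ÷ 100 mL = 19.61 mcg/mL
Rate = 468.93 mcg/hr ÷ 19.61 mcg/mL = 23.9128 mL/hr
At the new dose:
Dose = 4 mcg/kg/hr × 142.1 kg = 568.4 mcg/hr
Rate = 568.4 mcg/hr ÷ 19.61 mcg/mL = 28.98521 mL/hr
Change = 28.98521 − 23.9128 = 5.072412 mL/hr → 5.072412 mL/hr increase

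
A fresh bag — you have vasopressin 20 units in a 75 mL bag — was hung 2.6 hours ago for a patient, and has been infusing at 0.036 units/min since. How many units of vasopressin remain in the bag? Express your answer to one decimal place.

14.4 units

0.036 units/min × 60 min/hr = 2.16 units/hr
Concentration = 20 units ÷ 75 mL = 0.2666667 units/mL
Rate = 2.16 units/hr ÷ 0.2666667 units/mL = 8.1 mL/hr
Volume infused = 8.1 mL/hr × 2.6 hr = 21.06 mL
Volume remaining = 75 − 21.06 = 53.94 mL
Drug remaining = 53.94 mL × 0.2666667 units/mL = 14.384 units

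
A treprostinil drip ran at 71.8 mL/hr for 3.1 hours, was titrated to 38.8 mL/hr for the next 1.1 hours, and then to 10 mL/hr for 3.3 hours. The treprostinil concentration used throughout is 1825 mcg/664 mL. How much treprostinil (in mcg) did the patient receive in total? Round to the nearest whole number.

820 mcg

Concentration = 1825 mcg ÷ 664 mL = 2.748494 mcg/mL
Stage 1: 71.8 mL/hr × 3.1 hr = 222.58 mL → 222.58 mL × 2.748494 mcg/mL = 611.7598 mcg
Stage 2: 38.8 mL/hr × 1.1 hr = 42.68 mL → 42.68 mL × 2.748494 mcg/mL = 117.3057 mcg
Stage 3: 10 mL/hr × 3.3 hr = 33 mL → 33 mL × 2.748494 mcg/mL = 90.7003 mcg
Total = 611.7598 + 117.3057 + 90.7003 = 819.7658 mcg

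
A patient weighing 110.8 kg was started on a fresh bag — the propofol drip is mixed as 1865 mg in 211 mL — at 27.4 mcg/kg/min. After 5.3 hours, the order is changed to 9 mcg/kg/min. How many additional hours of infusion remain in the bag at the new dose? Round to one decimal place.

15.0 hours

Initial rate:
Dose = 27.4 mcg/kg/min × 110.8 kg = 3035.92 mcg/min
3035.92 mcg/min × 60 min/hr = 182155.2 mcg/hr
Concentration = 1865 mg ÷ 211 mL = 8.838863 mg/mL = 8838.863 mcg/mL
Rate = 182155.2 mcg/hr ÷ 8838.863 mcg/mL = 20.60844 mL/hr
Volume infused so far = 20.60844 mL/hr × 5.3 hr = 109.2248 mL
Volume remaining = 211 − 109.2248 = 101.7752 mL
New rate:
Dose = 9 mcg/kg/min × 110.8 kg = 997.2 mcg/min
997.2 mcg/min × 60 min/hr = 59832 mcg/hr
Rate = 59832 mcg/hr ÷ 8838.863 mcg/mL = 6.769197 mL/hr
Time remaining = 101.7752 mL ÷ 6.769197 mL/hr = 15.03506 hr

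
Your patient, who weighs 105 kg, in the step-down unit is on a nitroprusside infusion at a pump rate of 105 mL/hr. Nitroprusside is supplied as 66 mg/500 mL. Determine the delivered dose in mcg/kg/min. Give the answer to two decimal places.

2.20 mcg/kg/min

Concentration = 66 mg ÷ 500 mL = 0.132 mg/mL = 132 mcg/mL
Drug rate = 105 mL/hr × 132 mcg/mL = 13860 mcg/hr
13860 mcg/hr ÷ 60 min/hr = 231 mcg/min
231 mcg/min ÷ 105 kg = 2.2 mcg/kg/min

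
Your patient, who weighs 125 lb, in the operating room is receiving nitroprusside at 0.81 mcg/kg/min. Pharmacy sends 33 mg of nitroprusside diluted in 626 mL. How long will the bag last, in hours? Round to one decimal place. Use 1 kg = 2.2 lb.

Weight = 125 lb ÷ 2.2 lb/kg = 56.81818 kg
Dose = 0.81 mcg/kg/min × 56.81818 kg = 46.02273 mcg/min
46.02273 mcg/min × 60 min/hr = 2761.364 mcg/hr
Concentration = 33 mg ÷ 626 mL = 0.05271565 mg/mL = 52.71565 mcg/mL
Rate = 2761.364 mcg/hr ÷ 52.71565 mcg/mL = 52.38223 mL/hr
Duration = 626 mL ÷ 52.38223 mL/hr = 11.95062 hr

12.0 hours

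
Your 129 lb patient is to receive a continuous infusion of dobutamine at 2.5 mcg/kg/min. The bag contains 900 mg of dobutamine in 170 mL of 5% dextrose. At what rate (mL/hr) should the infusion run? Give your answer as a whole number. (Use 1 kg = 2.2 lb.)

Weight = 129 lb ÷ 2.2 lb/kg = 58.63636 kg
Dose = 2.5 mcg/kg/min × 58.63636 kg = 146.5909 mcg/min
146.5909 mcg/min × 60 min/hr = 8795.455 mcg/hr
Concentration = 900 mg ÷ 170 mL = 5.294118 mg/mL = 5294.118 mcg/mL
Rate = 8795.455 mcg/hr ÷ 5294.118 mcg/mL = 1.661364 mL/hr

2 mL/hr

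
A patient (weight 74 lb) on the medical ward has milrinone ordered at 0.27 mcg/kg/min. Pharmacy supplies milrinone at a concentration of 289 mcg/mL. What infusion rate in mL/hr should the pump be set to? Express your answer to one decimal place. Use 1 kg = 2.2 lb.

1.9 mL/hr

Weight = 74 lb ÷ 2.2 lb/kg = 33.63636 kg
Dose = 0.27 mcg/kg/min × 33.63636 kg = 9.081818 mcg/min
9.081818 mcg/min × 60 min/hr = 544.9091 mcg/hr
Rate = 544.9091 mcg/hr ÷ 289 mcg/mL = 1.885499 mL/hr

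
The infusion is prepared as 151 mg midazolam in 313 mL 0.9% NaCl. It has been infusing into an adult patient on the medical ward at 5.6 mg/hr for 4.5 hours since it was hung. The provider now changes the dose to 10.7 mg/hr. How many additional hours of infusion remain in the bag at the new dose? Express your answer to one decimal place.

Initial rate:
Concentration = 151 mg ÷ 313 mL = 0.4824281 mg/mL
Rate = 5.6 mg/hr ÷ 0.4824281 mg/mL = 11.60795 mL/hr
Volume infused so far = 11.60795 mL/hr × 4.5 hr = 52.23576 mL
Volume remaining = 313 − 52.23576 = 260.7642 mL
New rate:
Rate = 10.7 mg/hr ÷ 0.4824281 mg/mL = 22.17947 mL/hr
Time remaining = 260.7642 mL ÷ 22.17947 mL/hr = 11.75701 hr

11.8 hours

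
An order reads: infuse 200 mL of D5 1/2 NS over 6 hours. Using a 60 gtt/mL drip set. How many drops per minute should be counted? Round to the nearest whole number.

200 mL ÷ (6 hr × 60 = 360 min) = 0.5555556 mL/min
0.5555556 mL/min × 60 gtt/mL = 33.33333 gtt/min

33 gtt/min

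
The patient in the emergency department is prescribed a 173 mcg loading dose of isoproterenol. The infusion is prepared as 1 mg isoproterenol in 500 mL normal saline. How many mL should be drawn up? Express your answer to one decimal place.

Concentration = 1 mg ÷ 500 mL = 0.002 mg/mL = 2 mcg/mL
Volume = 173 mcg ÷ 2 mcg/mL = 86.5 mL

86.5 mL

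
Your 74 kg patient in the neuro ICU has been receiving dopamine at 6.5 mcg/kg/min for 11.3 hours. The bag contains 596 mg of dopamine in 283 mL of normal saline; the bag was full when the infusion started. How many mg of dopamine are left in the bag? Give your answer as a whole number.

270 mg

Dose = 6.5 mcg/kg/min × 74 kg = 481 mcg/min
481 mcg/min × 60 min/hr = 28860 mcg/hr
Concentration = 596 mg ÷ 283 mL = 2.106007 mg/mL = 2106.007 mcg/mL
Rate = 28860 mcg/hr ÷ 2106.007 mcg/mL = 13.70366 mL/hr
Volume infused = 13.70366 mL/hr × 11.3 hr = 154.8513 mL
Volume remaining = 283 − 154.8513 = 128.1487 mL
Drug remaining = 128.1487 mL × 2106.007 mcg/mL = 269882 mcg = 269.882 mg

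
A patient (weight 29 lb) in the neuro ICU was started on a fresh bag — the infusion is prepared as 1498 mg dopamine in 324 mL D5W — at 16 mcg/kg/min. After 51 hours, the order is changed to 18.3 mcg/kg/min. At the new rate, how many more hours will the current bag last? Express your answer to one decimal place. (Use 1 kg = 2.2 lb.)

58.9 hours

Initial rate:
Weight = 29 lb ÷ 2.2 lb/kg = 13.18182 kg
Dose = 16 mcg/kg/min × 13.18182 kg = 210.9091 mcg/min
210.9091 mcg/min × 60 min/hr = 12654.55 mcg/hr
Concentration = 1498 mg ÷ 324 mL = 4.623457 mg/mL = 4623.457 mcg/mL
Rate = 12654.55 mcg/hr ÷ 4623.457 mcg/mL = 2.737031 mL/hr
Volume infused so far = 2.737031 mL/hr × 51 hr = 139.5886 mL
Volume remaining = 324 − 139.5886 = 184.4114 mL
New rate:
Dose = 18.3 mcg/kg/min × 13.18182 kg = 241.2273 mcg/min
241.2273 mcg/min × 60 min/hr = 14473.64 mcg/hr
Rate = 14473.64 mcg/hr ÷ 4623.457 mcg/mL = 3.130479 mL/hr
Time remaining = 184.4114 mL ÷ 3.130479 mL/hr = 58.90836 hr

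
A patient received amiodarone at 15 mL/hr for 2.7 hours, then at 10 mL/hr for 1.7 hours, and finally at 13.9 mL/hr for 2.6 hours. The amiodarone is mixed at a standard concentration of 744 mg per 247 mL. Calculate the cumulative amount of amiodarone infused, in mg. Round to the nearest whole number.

Concentration = 744 mg ÷ 247 mL = 3.012146 mg/mL
Stage 1: 15 mL/hr × 2.7 hr = 40.5 mL → 40.5 mL × 3.012146 mg/mL = 121.9919 mg
Stage 2: 10 mL/hr × 1.7 hr = 17 mL → 17 mL × 3.012146 mg/mL = 51.20648 mg
Stage 3: 13.9 mL/hr × 2.6 hr = 36.14 mL → 36.14 mL × 3.012146 mg/mL = 108.8589 mg
Total = 121.9919 + 51.20648 + 108.8589 = 282.0573 mg

282 mg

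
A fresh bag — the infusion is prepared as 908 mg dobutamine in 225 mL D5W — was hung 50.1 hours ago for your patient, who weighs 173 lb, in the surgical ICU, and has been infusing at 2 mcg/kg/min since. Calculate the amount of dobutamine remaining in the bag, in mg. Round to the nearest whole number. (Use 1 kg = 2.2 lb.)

Weight = 173 lb ÷ 2.2 lb/kg = 78.63636 kg
Dose = 2 mcg/kg/min × 78.63636 kg = 157.2727 mcg/min
157.2727 mcg/min × 60 min/hr = 9436.364 mcg/hr
Concentration = 908 mg ÷ 225 mL = 4.035556 mg/mL = 4035.556 mcg/mL
Rate = 9436.364 mcg/hr ÷ 4035.556 mcg/mL = 2.338306 mL/hr
Volume infused = 2.338306 mL/hr × 50.1 hr = 117.1491 mL
Volume remaining = 225 − 117.1491 = 107.8509 mL
Drug remaining = 107.8509 mL × 4035.556 mcg/mL = 435238.2 mcg = 435.2382 mg

435 mg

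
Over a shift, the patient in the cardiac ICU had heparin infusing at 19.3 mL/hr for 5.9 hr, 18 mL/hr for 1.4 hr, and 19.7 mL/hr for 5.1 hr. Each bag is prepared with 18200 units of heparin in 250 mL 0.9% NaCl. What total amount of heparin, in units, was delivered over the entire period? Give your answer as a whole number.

Concentration = 18200 units ÷ 250 mL = 72.8 units/mL
Stage 1: 19.3 mL/hr × 5.9 hr = 113.87 mL → 113.87 mL × 72.8 units/mL = 8289.736 units
Stage 2: 18 mL/hr × 1.4 hr = 25.2 mL → 25.2 mL × 72.8 units/mL = 1834.56 units
Stage 3: 19.7 mL/hr × 5.1 hr = 100.47 mL → 100.47 mL × 72.8 units/mL = 7314.216 units
Total = 8289.736 + 1834.56 + 7314.216 = 17438.51 units

17439 units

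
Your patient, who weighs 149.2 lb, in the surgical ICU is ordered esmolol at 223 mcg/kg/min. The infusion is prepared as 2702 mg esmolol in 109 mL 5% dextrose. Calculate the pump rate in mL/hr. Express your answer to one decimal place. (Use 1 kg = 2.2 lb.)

Weight = 149.2 lb ÷ 2.2 lb/kg = 67.81818 kg
Dose = 223 mcg/kg/min × 67.81818 kg = 15123.45 mcg/min
15123.45 mcg/min × 60 min/hr = 907407.3 mcg/hr
Concentration = 2702 mg ÷ 109 mL = 24.78899 mg/mL = 24788.99 mcg/mL
Rate = 907407.3 mcg/hr ÷ 24788.99 mcg/mL = 36.60525 mL/hr

36.6 mL/hr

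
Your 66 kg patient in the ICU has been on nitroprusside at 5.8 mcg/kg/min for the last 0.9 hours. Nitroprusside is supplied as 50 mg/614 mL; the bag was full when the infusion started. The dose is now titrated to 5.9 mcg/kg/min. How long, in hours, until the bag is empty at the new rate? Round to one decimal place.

Initial rate:
Dose = 5.8 mcg/kg/min × 66 kg = 382.8 mcg/min
382.8 mcg/min × 60 min/hr = 22968 mcg/hr
Concentration = 50 mg ÷ 614 mL = 0.08143322 mg/mL = 81.43322 mcg/mL
Rate = 22968 mcg/hr ÷ 81.43322 mcg/mL = 282.047 mL/hr
Volume infused so far = 282.047 mL/hr × 0.9 hr = 253.8423 mL
Volume remaining = 614 − 253.8423 = 360.1577 mL
New rate:
Dose = 5.9 mcg/kg/min × 66 kg = 389.4 mcg/min
389.4 mcg/min × 60 min/hr = 23364 mcg/hr
Rate = 23364 mcg/hr ÷ 81.43322 mcg/mL = 286.9099 mL/hr
Time remaining = 360.1577 mL ÷ 286.9099 mL/hr = 1.255299 hr

1.3 hours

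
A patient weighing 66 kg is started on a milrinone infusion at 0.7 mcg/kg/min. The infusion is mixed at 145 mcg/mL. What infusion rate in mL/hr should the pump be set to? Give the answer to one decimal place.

Dose = 0.7 mcg/kg/min × 66 kg = 46.2 mcg/min
46.2 mcg/min × 60 min/hr = 2772 mcg/hr
Rate = 2772 mcg/hr ÷ 145 mcg/mL = 19.11724 mL/hr

19.1 mL/hr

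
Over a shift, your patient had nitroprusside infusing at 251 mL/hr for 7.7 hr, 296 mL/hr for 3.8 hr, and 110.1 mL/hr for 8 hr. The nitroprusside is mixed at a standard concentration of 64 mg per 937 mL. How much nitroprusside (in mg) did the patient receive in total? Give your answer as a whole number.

269 mg

Concentration = 64 mg ÷ 937 mL = 0.06830309 mg/mL
Stage 1: 251 mL/hr × 7.7 hr = 1932.7 mL → 1932.7 mL × 0.06830309 mg/mL = 132.0094 mg
Stage 2: 296 mL/hr × 3.8 hr = 1124.8 mL → 1124.8 mL × 0.06830309 mg/mL = 76.82732 mg
Stage 3: 110.1 mL/hr × 8 hr = 880.8 mL → 880.8 mL × 0.06830309 mg/mL = 60.16137 mg
Total = 132.0094 + 76.82732 + 60.16137 = 268.9981 mg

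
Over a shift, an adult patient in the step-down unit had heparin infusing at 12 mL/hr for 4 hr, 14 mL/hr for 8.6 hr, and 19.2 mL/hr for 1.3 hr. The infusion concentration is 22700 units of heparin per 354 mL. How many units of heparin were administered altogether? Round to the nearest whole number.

Concentration = 22700 units ÷ 354 mL = 64.12429 units/mL
Stage 1: 12 mL/hr × 4 hr = 48 mL → 48 mL × 64.12429 units/mL = 3077.966 units
Stage 2: 14 mL/hr × 8.6 hr = 120.4 mL → 120.4 mL × 64.12429 units/mL = 7720.565 units
Stage 3: 19.2 mL/hr × 1.3 hr = 24.96 mL → 24.96 mL × 64.12429 units/mL = 1600.542 units
Total = 3077.966 + 7720.565 + 1600.542 = 12399.07 units

12399 units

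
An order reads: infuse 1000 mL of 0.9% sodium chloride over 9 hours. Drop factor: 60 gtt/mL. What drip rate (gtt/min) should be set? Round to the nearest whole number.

111 gtt/min

1000 mL ÷ (9 hr × 60 = 540 min) = 1.851852 mL/min
1.851852 mL/min × 60 gtt/mL = 111.1111 gtt/min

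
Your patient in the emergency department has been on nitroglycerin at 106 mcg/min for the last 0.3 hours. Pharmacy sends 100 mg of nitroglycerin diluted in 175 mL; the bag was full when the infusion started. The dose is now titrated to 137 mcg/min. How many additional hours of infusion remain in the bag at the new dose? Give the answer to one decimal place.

Initial rate:
106 mcg/min × 60 min/hr = 6360 mcg/hr
Concentration = 100 mg ÷ 175 mL = 0.5714286 mg/mL = 571.4286 mcg/mL
Rate = 6360 mcg/hr ÷ 571.4286 mcg/mL = 11.13 mL/hr
Volume infused so far = 11.13 mL/hr × 0.3 hr = 3.339 mL
Volume remaining = 175 − 3.339 = 171.661 mL
New rate:
137 mcg/min × 60 min/hr = 8220 mcg/hr
Rate = 8220 mcg/hr ÷ 571.4286 mcg/mL = 14.385 mL/hr
Time remaining = 171.661 mL ÷ 14.385 mL/hr = 11.93333 hr

11.9 hours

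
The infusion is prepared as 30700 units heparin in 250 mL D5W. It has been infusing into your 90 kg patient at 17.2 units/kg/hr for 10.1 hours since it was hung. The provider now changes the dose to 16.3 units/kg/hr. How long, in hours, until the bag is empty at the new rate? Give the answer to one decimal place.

Initial rate:
Dose = 17.2 units/kg/hr × 90 kg = 1548 units/hr
Concentration = 30700 units ÷ 250 mL = 122.8 units/mL
Rate = 1548 units/hr ÷ 122.8 units/mL = 12.60586 mL/hr
Volume infused so far = 12.60586 mL/hr × 10.1 hr = 127.3192 mL
Volume remaining = 250 − 127.3192 = 122.6808 mL
New rate:
Dose = 16.3 units/kg/hr × 90 kg = 1467 units/hr
Rate = 1467 units/hr ÷ 122.8 units/mL = 11.94625 mL/hr
Time remaining = 122.6808 mL ÷ 11.94625 mL/hr = 10.26939 hr

10.3 hours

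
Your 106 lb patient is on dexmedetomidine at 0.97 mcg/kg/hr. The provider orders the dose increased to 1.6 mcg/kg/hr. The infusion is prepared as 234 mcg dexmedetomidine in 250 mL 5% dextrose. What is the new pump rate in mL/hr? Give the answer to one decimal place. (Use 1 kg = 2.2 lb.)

Weight = 106 lb ÷ 2.2 lb/kg = 48.18182 kg
Dose = 1.6 mcg/kg/hr × 48.18182 kg = 77.09091 mcg/hr
Concentration = 234 mcg ÷ 250 mL = 0.936 mcg/mL
Rate = 77.09091 mcg/hr ÷ 0.936 mcg/mL = 82.36208 mL/hr

82.4 mL/hr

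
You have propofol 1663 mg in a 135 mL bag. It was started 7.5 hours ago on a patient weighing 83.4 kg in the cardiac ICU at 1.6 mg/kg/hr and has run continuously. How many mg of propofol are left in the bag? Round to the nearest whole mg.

Dose = 1.6 mg/kg/hr × 83.4 kg = 133.44 mg/hr
Concentration = 1663 mg ÷ 135 mL = 12.31852 mg/mL
Rate = 133.44 mg/hr ÷ 12.31852 mg/mL = 10.83247 mL/hr
Volume infused = 10.83247 mL/hr × 7.5 hr = 81.24354 mL
Volume remaining = 135 − 81.24354 = 53.75646 mL
Drug remaining = 53.75646 mL × 12.31852 mg/mL = 662.2 mg

662 mg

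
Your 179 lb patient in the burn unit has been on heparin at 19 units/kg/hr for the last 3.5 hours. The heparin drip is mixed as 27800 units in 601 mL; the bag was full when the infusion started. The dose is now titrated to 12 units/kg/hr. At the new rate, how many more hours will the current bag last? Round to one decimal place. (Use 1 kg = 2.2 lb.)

Initial rate:
Weight = 179 lb ÷ 2.2 lb/kg = 81.36364 kg
Dose = 19 units/kg/hr × 81.36364 kg = 1545.909 units/hr
Concentration = 27800 units ÷ 601 mL = 46.25624 units/mL
Rate = 1545.909 units/hr ÷ 46.25624 units/mL = 33.42055 mL/hr
Volume infused so far = 33.42055 mL/hr × 3.5 hr = 116.9719 mL
Volume remaining = 601 − 116.9719 = 484.0281 mL
New rate:
Dose = 12 units/kg/hr × 81.36364 kg = 976.3636 units/hr
Rate = 976.3636 units/hr ÷ 46.25624 units/mL = 21.10772 mL/hr
Time remaining = 484.0281 mL ÷ 21.10772 mL/hr = 22.93133 hr

22.9 hours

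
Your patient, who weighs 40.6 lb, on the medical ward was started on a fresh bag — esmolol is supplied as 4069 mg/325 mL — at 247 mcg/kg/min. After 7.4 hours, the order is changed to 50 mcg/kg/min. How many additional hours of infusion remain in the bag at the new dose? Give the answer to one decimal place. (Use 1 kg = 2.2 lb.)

Initial rate:
Weight = 40.6 lb ÷ 2.2 lb/kg = 18.45455 kg
Dose = 247 mcg/kg/min × 18.45455 kg = 4558.273 mcg/min
4558.273 mcg/min × 60 min/hr = 273496.4 mcg/hr
Concentration = 4069 mg ÷ 325 mL = 12.52 mg/mL = 12520 mcg/mL
Rate = 273496.4 mcg/hr ÷ 12520 mcg/mL = 21.84476 mL/hr
Volume infused so far = 21.84476 mL/hr × 7.4 hr = 161.6512 mL
Volume remaining = 325 − 161.6512 = 163.3488 mL
New rate:
Dose = 50 mcg/kg/min × 18.45455 kg = 922.7273 mcg/min
922.7273 mcg/min × 60 min/hr = 55363.64 mcg/hr
Rate = 55363.64 mcg/hr ÷ 12520 mcg/mL = 4.422016 mL/hr
Time remaining = 163.3488 mL ÷ 4.422016 mL/hr = 36.93989 hr

36.9 hours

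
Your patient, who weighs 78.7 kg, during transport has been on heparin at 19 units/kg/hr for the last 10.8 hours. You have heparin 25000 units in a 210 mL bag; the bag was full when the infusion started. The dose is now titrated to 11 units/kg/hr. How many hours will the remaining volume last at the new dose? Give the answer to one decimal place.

10.2 hours

Initial rate:
Dose = 19 units/kg/hr × 78.7 kg = 1495.3 units/hr
Concentration = 25000 units ÷ 210 mL = 119.0476 units/mL
Rate = 1495.3 units/hr ÷ 119.0476 units/mL = 12.56052 mL/hr
Volume infused so far = 12.56052 mL/hr × 10.8 hr = 135.6536 mL
Volume remaining = 210 − 135.6536 = 74.34638 mL
New rate:
Dose = 11 units/kg/hr × 78.7 kg = 865.7 units/hr
Rate = 865.7 units/hr ÷ 119.0476 units/mL = 7.27188 mL/hr
Time remaining = 74.34638 mL ÷ 7.27188 mL/hr = 10.22382 hr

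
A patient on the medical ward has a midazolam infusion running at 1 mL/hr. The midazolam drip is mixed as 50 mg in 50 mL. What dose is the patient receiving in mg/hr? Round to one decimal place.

Concentration = 50 mg ÷ 50 mL = 1 mg/mL
Drug rate = 1 mL/hr × 1 mg/mL = 1 mg/hr

1.0 mg/hr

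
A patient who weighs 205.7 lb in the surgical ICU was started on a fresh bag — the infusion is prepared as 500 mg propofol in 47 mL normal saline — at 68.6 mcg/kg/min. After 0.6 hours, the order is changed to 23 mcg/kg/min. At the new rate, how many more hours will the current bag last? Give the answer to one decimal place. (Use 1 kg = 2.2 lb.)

Initial rate:
Weight = 205.7 lb ÷ 2.2 lb/kg = 93.5 kg
Dose = 68.6 mcg/kg/min × 93.5 kg = 6414.1 mcg/min
6414.1 mcg/min × 60 min/hr = 384846 mcg/hr
Concentration = 500 mg ÷ 47 mL = 10.6383 mg/mL = 10638.3 mcg/mL
Rate = 384846 mcg/hr ÷ 10638.3 mcg/mL = 36.17552 mL/hr
Volume infused so far = 36.17552 mL/hr × 0.6 hr = 21.70531 mL
Volume remaining = 47 − 21.70531 = 25.29469 mL
New rate:
Dose = 23 mcg/kg/min × 93.5 kg = 2150.5 mcg/min
2150.5 mcg/min × 60 min/hr = 129030 mcg/hr
Rate = 129030 mcg/hr ÷ 10638.3 mcg/mL = 12.12882 mL/hr
Time remaining = 25.29469 mL ÷ 12.12882 mL/hr = 2.085503 hr

2.1 hours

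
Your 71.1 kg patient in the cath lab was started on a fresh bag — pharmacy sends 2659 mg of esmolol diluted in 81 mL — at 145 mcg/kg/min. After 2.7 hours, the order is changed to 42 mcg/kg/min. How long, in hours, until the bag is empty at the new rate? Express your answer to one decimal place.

Initial rate:
Dose = 145 mcg/kg/min × 71.1 kg = 10309.5 mcg/min
10309.5 mcg/min × 60 min/hr = 618570 mcg/hr
Concentration = 2659 mg ÷ 81 mL = 32.82716 mg/mL = 32827.16 mcg/mL
Rate = 618570 mcg/hr ÷ 32827.16 mcg/mL = 18.84324 mL/hr
Volume infused so far = 18.84324 mL/hr × 2.7 hr = 50.87674 mL
Volume remaining = 81 − 50.87674 = 30.12326 mL
New rate:
Dose = 42 mcg/kg/min × 71.1 kg = 2986.2 mcg/min
2986.2 mcg/min × 60 min/hr = 179172 mcg/hr
Rate = 179172 mcg/hr ÷ 32827.16 mcg/mL = 5.458041 mL/hr
Time remaining = 30.12326 mL ÷ 5.458041 mL/hr = 5.51906 hr

5.5 hours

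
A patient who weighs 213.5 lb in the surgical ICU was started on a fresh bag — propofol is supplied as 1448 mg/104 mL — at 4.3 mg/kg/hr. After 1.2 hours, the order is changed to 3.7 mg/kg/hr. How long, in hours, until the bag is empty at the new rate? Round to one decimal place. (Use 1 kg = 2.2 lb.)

2.6 hours

Initial rate:
Weight = 213.5 lb ÷ 2.2 lb/kg = 97.04545 kg
Dose = 4.3 mg/kg/hr × 97.04545 kg = 417.2955 mg/hr
Concentration = 1448 mg ÷ 104 mL = 13.92308 mg/mL
Rate = 417.2955 mg/hr ÷ 13.92308 mg/mL = 29.9715 mL/hr
Volume infused so far = 29.9715 mL/hr × 1.2 hr = 35.9658 mL
Volume remaining = 104 − 35.9658 = 68.0342 mL
New rate:
Dose = 3.7 mg/kg/hr × 97.04545 kg = 359.0682 mg/hr
Rate = 359.0682 mg/hr ÷ 13.92308 mg/mL = 25.78943 mL/hr
Time remaining = 68.0342 mL ÷ 25.78943 mL/hr = 2.638066 hr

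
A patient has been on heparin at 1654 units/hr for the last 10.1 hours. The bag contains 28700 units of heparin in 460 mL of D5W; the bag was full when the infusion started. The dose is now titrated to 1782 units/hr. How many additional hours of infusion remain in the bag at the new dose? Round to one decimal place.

6.7 hours

Initial rate:
Concentration = 28700 units ÷ 460 mL = 62.3913 units/mL
Rate = 1654 units/hr ÷ 62.3913 units/mL = 26.5101 mL/hr
Volume infused so far = 26.5101 mL/hr × 10.1 hr = 267.7521 mL
Volume remaining = 460 − 267.7521 = 192.2479 mL
New rate:
Rate = 1782 units/hr ÷ 62.3913 units/mL = 28.56167 mL/hr
Time remaining = 192.2479 mL ÷ 28.56167 mL/hr = 6.730976 hr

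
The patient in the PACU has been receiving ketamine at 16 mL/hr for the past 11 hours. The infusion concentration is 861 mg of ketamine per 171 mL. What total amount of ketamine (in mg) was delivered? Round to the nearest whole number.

Concentration = 861 mg ÷ 171 mL = 5.035088 mg/mL
Drug rate = 16 mL/hr × 5.035088 mg/mL = 80.5614 mg/hr
Total = 80.5614 mg/hr × 11 hr = 886.1754 mg

886 mg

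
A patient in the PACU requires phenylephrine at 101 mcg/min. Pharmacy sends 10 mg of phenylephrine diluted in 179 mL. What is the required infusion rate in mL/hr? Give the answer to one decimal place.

101 mcg/min × 60 min/hr = 6060 mcg/hr
Concentration = 10 mg ÷ 179 mL = 0.05586592 mg/mL = 55.86592 mcg/mL
Rate = 6060 mcg/hr ÷ 55.86592 mcg/mL = 108.474 mL/hr

108.5 mL/hr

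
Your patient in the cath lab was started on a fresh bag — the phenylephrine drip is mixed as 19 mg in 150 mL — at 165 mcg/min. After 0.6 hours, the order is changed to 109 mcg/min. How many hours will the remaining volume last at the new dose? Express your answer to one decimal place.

Initial rate:
165 mcg/min × 60 min/hr = 9900 mcg/hr
Concentration = 19 mg ÷ 150 mL = 0.1266667 mg/mL = 126.6667 mcg/mL
Rate = 9900 mcg/hr ÷ 126.6667 mcg/mL = 78.15789 mL/hr
Volume infused so far = 78.15789 mL/hr × 0.6 hr = 46.89474 mL
Volume remaining = 150 − 46.89474 = 103.1053 mL
New rate:
109 mcg/min × 60 min/hr = 6540 mcg/hr
Rate = 6540 mcg/hr ÷ 126.6667 mcg/mL = 51.63158 mL/hr
Time remaining = 103.1053 mL ÷ 51.63158 mL/hr = 1.996942 hr

2.0 hours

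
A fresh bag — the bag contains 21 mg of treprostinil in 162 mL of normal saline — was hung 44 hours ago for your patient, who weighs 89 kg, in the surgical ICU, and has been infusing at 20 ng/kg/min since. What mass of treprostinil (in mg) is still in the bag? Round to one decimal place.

16.3 mg

Dose = 20 ng/kg/min × 89 kg = 1780 ng/min
1780 ng/min × 60 min/hr = 106800 ng/hr
Concentration = 21 mg ÷ 162 mL = 0.1296296 mg/mL = 129629.6 ng/mL
Rate = 106800 ng/hr ÷ 129629.6 ng/mL = 0.8238857 mL/hr
Volume infused = 0.8238857 mL/hr × 44 hr = 36.25097 mL
Volume remaining = 162 − 36.25097 = 125.749 mL
Drug remaining = 125.749 mL × 129629.6 ng/mL = 16300800 ng = 16.3008 mg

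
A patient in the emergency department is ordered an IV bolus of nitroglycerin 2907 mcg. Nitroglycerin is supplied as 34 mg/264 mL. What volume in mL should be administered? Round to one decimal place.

Concentration = 34 mg ÷ 264 mL = 0.1287879 mg/mL = 128.7879 mcg/mL
Volume = 2907 mcg ÷ 128.7879 mcg/mL = 22.572 mL

22.6 mL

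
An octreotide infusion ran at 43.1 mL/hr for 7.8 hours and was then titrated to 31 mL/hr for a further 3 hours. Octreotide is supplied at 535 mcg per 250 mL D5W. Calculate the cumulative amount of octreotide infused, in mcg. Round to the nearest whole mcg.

918 mcg

Concentration = 535 mcg ÷ 250 mL = 2.14 mcg/mL
Stage 1: 43.1 mL/hr × 7.8 hr = 336.18 mL → 336.18 mL × 2.14 mcg/mL = 719.4252 mcg
Stage 2: 31 mL/hr × 3 hr = 93 mL → 93 mL × 2.14 mcg/mL = 199.02 mcg
Total = 719.4252 + 199.02 = 918.4452 mcg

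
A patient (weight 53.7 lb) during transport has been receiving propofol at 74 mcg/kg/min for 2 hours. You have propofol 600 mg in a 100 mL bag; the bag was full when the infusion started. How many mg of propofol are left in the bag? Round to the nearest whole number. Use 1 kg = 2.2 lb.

383 mg

Weight = 53.7 lb ÷ 2.2 lb/kg = 24.40909 kg
Dose = 74 mcg/kg/min × 24.40909 kg = 1806.273 mcg/min
1806.273 mcg/min × 60 min/hr = 108376.4 mcg/hr
Concentration = 600 mg ÷ 100 mL = 6 mg/mL = 6000 mcg/mL
Rate = 108376.4 mcg/hr ÷ 6000 mcg/mL = 18.06273 mL/hr
Volume infused = 18.06273 mL/hr × 2 hr = 36.12545 mL
Volume remaining = 100 − 36.12545 = 63.87455 mL
Drug remaining = 63.87455 mL × 6000 mcg/mL = 383247.3 mcg = 383.2473 mg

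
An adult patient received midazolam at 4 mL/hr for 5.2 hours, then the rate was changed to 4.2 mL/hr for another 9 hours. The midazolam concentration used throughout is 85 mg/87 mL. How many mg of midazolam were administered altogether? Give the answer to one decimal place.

Concentration = 85 mg ÷ 87 mL = 0.9770115 mg/mL
Stage 1: 4 mL/hr × 5.2 hr = 20.8 mL → 20.8 mL × 0.9770115 mg/mL = 20.32184 mg
Stage 2: 4.2 mL/hr × 9 hr = 37.8 mL → 37.8 mL × 0.9770115 mg/mL = 36.93103 mg
Total = 20.32184 + 36.93103 = 57.25287 mg

57.3 mg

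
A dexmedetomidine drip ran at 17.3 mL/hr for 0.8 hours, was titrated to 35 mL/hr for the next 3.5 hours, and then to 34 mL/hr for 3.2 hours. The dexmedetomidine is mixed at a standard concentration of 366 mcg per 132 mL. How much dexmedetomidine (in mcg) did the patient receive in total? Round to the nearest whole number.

Concentration = 366 mcg ÷ 132 mL = 2.772727 mcg/mL
Stage 1: 17.3 mL/hr × 0.8 hr = 13.84 mL → 13.84 mL × 2.772727 mcg/mL = 38.37455 mcg
Stage 2: 35 mL/hr × 3.5 hr = 122.5 mL → 122.5 mL × 2.772727 mcg/mL = 339.6591 mcg
Stage 3: 34 mL/hr × 3.2 hr = 108.8 mL → 108.8 mL × 2.772727 mcg/mL = 301.6727 mcg
Total = 38.37455 + 339.6591 + 301.6727 = 679.7064 mcg

680 mcg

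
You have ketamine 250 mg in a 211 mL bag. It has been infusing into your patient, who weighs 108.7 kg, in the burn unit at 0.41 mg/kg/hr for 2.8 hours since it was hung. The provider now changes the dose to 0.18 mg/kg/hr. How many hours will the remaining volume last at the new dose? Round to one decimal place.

6.4 hours

Initial rate:
Dose = 0.41 mg/kg/hr × 108.7 kg = 44.567 mg/hr
Concentration = 250 mg ÷ 211 mL = 1.184834 mg/mL
Rate = 44.567 mg/hr ÷ 1.184834 mg/mL = 37.61455 mL/hr
Volume infused so far = 37.61455 mL/hr × 2.8 hr = 105.3207 mL
Volume remaining = 211 − 105.3207 = 105.6793 mL
New rate:
Dose = 0.18 mg/kg/hr × 108.7 kg = 19.566 mg/hr
Rate = 19.566 mg/hr ÷ 1.184834 mg/mL = 16.5137 mL/hr
Time remaining = 105.6793 mL ÷ 16.5137 mL/hr = 6.399489 hr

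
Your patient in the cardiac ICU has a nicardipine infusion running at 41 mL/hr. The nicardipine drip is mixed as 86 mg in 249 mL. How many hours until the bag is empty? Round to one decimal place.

6.1 hours

Duration = 249 mL ÷ 41 mL/hr = 6.073171 hr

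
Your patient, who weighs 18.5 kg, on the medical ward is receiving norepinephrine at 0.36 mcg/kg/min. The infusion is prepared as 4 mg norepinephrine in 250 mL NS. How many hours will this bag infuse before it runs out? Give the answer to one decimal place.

10.0 hours

Dose = 0.36 mcg/kg/min × 18.5 kg = 6.66 mcg/min
6.66 mcg/min × 60 min/hr = 399.6 mcg/hr
Concentration = 4 mg ÷ 250 mL = 0.016 mg/mL = 16 mcg/mL
Rate = 399.6 mcg/hr ÷ 16 mcg/mL = 24.975 mL/hr
Duration = 250 mL ÷ 24.975 mL/hr = 10.01001 hr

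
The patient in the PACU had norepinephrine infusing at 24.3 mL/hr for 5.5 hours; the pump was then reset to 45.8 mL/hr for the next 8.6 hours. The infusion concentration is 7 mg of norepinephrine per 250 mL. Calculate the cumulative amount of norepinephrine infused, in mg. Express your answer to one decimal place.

14.8 mg

Concentration = 7 mg ÷ 250 mL = 0.028 mg/mL
Stage 1: 24.3 mL/hr × 5.5 hr = 133.65 mL → 133.65 mL × 0.028 mg/mL = 3.7422 mg
Stage 2: 45.8 mL/hr × 8.6 hr = 393.88 mL → 393.88 mL × 0.028 mg/mL = 11.02864 mg
Total = 3.7422 + 11.02864 = 14.77084 mg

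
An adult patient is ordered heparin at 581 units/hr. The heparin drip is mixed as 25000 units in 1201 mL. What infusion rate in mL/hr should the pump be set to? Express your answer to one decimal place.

Concentration = 25000 units ÷ 1201 mL = 20.81599 units/mL
Rate = 581 units/hr ÷ 20.81599 units/mL = 27.91124 mL/hr

27.9 mL/hr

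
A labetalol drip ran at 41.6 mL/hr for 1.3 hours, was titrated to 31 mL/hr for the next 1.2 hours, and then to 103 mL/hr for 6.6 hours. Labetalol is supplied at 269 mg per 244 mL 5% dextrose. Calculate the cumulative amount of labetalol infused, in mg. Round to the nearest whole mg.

850 mg

Concentration = 269 mg ÷ 244 mL = 1.102459 mg/mL
Stage 1: 41.6 mL/hr × 1.3 hr = 54.08 mL → 54.08 mL × 1.102459 mg/mL = 59.62098 mg
Stage 2: 31 mL/hr × 1.2 hr = 37.2 mL → 37.2 mL × 1.102459 mg/mL = 41.01148 mg
Stage 3: 103 mL/hr × 6.6 hr = 679.8 mL → 679.8 mL × 1.102459 mg/mL = 749.4516 mg
Total = 59.62098 + 41.01148 + 749.4516 = 850.0841 mg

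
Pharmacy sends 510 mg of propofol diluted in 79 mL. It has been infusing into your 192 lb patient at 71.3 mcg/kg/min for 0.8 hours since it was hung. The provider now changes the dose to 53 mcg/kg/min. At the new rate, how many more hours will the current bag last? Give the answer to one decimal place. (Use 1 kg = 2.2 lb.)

0.8 hours

Initial rate:
Weight = 192 lb ÷ 2.2 lb/kg = 87.27273 kg
Dose = 71.3 mcg/kg/min × 87.27273 kg = 6222.545 mcg/min
6222.545 mcg/min × 60 min/hr = 373352.7 mcg/hr
Concentration = 510 mg ÷ 79 mL = 6.455696 mg/mL = 6455.696 mcg/mL
Rate = 373352.7 mcg/hr ÷ 6455.696 mcg/mL = 57.83307 mL/hr
Volume infused so far = 57.83307 mL/hr × 0.8 hr = 46.26646 mL
Volume remaining = 79 − 46.26646 = 32.73354 mL
New rate:
Dose = 53 mcg/kg/min × 87.27273 kg = 4625.455 mcg/min
4625.455 mcg/min × 60 min/hr = 277527.3 mcg/hr
Rate = 277527.3 mcg/hr ÷ 6455.696 mcg/mL = 42.98952 mL/hr
Time remaining = 32.73354 mL ÷ 42.98952 mL/hr = 0.7614308 hr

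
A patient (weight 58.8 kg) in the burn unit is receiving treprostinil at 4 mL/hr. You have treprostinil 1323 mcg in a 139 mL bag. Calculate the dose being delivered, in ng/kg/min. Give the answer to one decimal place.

10.8 ng/kg/min

Concentration = 1323 mcg ÷ 139 mL = 9.517986 mcg/mL = 9517.986 ng/mL
Drug rate = 4 mL/hr × 9517.986 ng/mL = 38071.94 ng/hr
38071.94 ng/hr ÷ 60 min/hr = 634.5324 ng/min
634.5324 ng/min ÷ 58.8 kg = 10.79137 ng/kg/min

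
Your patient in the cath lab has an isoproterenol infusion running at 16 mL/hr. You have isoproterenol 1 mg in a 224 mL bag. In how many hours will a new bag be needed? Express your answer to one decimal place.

Duration = 224 mL ÷ 16 mL/hr = 14 hr

14.0 hours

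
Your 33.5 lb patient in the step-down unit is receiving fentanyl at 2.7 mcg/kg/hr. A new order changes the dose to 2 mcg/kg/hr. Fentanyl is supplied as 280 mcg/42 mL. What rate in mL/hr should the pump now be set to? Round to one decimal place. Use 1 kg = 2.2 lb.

Weight = 33.5 lb ÷ 2.2 lb/kg = 15.22727 kg
Dose = 2 mcg/kg/hr × 15.22727 kg = 30.45455 mcg/hr
Concentration = 280 mcg ÷ 42 mL = 6.666667 mcg/mL
Rate = 30.45455 mcg/hr ÷ 6.666667 mcg/mL = 4.568182 mL/hr

4.6 mL/hr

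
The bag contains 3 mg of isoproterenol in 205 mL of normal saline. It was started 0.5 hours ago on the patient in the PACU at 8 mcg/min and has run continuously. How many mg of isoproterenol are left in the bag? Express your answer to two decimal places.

8 mcg/min × 60 min/hr = 480 mcg/hr
Concentration = 3 mg ÷ 205 mL = 0.01463415 mg/mL = 14.63415 mcg/mL
Rate = 480 mcg/hr ÷ 14.63415 mcg/mL = 32.8 mL/hr
Volume infused = 32.8 mL/hr × 0.5 hr = 16.4 mL
Volume remaining = 205 − 16.4 = 188.6 mL
Drug remaining = 188.6 mL × 14.63415 mcg/mL = 2760 mcg = 2.76 mg

2.76 mg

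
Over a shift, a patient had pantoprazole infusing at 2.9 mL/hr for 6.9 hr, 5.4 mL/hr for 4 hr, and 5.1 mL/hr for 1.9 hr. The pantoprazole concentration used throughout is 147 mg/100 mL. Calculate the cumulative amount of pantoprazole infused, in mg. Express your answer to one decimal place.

Concentration = 147 mg ÷ 100 mL = 1.47 mg/mL
Stage 1: 2.9 mL/hr × 6.9 hr = 20.01 mL → 20.01 mL × 1.47 mg/mL = 29.4147 mg
Stage 2: 5.4 mL/hr × 4 hr = 21.6 mL → 21.6 mL × 1.47 mg/mL = 31.752 mg
Stage 3: 5.1 mL/hr × 1.9 hr = 9.69 mL → 9.69 mL × 1.47 mg/mL = 14.2443 mg
Total = 29.4147 + 31.752 + 14.2443 = 75.411 mg

75.4 mg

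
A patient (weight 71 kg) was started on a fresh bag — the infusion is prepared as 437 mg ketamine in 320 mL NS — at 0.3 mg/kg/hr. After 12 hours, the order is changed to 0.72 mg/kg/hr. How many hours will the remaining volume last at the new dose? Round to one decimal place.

Initial rate:
Dose = 0.3 mg/kg/hr × 71 kg = 21.3 mg/hr
Concentration = 437 mg ÷ 320 mL = 1.365625 mg/mL
Rate = 21.3 mg/hr ÷ 1.365625 mg/mL = 15.59725 mL/hr
Volume infused so far = 15.59725 mL/hr × 12 hr = 187.167 mL
Volume remaining = 320 − 187.167 = 132.833 mL
New rate:
Dose = 0.72 mg/kg/hr × 71 kg = 51.12 mg/hr
Rate = 51.12 mg/hr ÷ 1.365625 mg/mL = 37.43341 mL/hr
Time remaining = 132.833 mL ÷ 37.43341 mL/hr = 3.548513 hr

3.5 hours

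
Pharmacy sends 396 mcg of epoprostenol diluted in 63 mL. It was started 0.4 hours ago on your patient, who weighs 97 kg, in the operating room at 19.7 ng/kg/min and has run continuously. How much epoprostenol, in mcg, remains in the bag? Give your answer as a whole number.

Dose = 19.7 ng/kg/min × 97 kg = 1910.9 ng/min
1910.9 ng/min × 60 min/hr = 114654 ng/hr
Concentration = 396 mcg ÷ 63 mL = 6.285714 mcg/mL = 6285.714 ng/mL
Rate = 114654 ng/hr ÷ 6285.714 ng/mL = 18.24041 mL/hr
Volume infused = 18.24041 mL/hr × 0.4 hr = 7.296164 mL
Volume remaining = 63 − 7.296164 = 55.70384 mL
Drug remaining = 55.70384 mL × 6285.714 ng/mL = 350138.4 ng = 350.1384 mcg

350 mcg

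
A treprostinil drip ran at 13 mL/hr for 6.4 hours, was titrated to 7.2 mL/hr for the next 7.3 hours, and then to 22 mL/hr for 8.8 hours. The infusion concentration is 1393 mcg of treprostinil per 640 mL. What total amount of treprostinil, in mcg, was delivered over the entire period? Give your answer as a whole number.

Concentration = 1393 mcg ÷ 640 mL = 2.176563 mcg/mL
Stage 1: 13 mL/hr × 6.4 hr = 83.2 mL → 83.2 mL × 2.176563 mcg/mL = 181.09 mcg
Stage 2: 7.2 mL/hr × 7.3 hr = 52.56 mL → 52.56 mL × 2.176563 mcg/mL = 114.4001 mcg
Stage 3: 22 mL/hr × 8.8 hr = 193.6 mL → 193.6 mL × 2.176563 mcg/mL = 421.3825 mcg
Total = 181.09 + 114.4001 + 421.3825 = 716.8726 mcg

717 mcg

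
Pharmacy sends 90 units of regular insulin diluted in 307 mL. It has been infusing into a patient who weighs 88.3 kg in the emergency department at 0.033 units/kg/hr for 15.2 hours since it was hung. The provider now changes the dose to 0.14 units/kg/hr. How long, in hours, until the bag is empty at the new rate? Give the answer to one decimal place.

Initial rate:
Dose = 0.033 units/kg/hr × 88.3 kg = 2.9139 units/hr
Concentration = 90 units ÷ 307 mL = 0.2931596 units/mL
Rate = 2.9139 units/hr ÷ 0.2931596 units/mL = 9.939637 mL/hr
Volume infused so far = 9.939637 mL/hr × 15.2 hr = 151.0825 mL
Volume remaining = 307 − 151.0825 = 155.9175 mL
New rate:
Dose = 0.14 units/kg/hr × 88.3 kg = 12.362 units/hr
Rate = 12.362 units/hr ÷ 0.2931596 units/mL = 42.16816 mL/hr
Time remaining = 155.9175 mL ÷ 42.16816 mL/hr = 3.697518 hr

3.7 hours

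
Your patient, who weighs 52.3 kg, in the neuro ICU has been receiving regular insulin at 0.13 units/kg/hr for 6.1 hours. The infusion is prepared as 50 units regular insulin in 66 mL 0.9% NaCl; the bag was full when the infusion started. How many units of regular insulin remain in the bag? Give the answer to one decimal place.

Dose = 0.13 units/kg/hr × 52.3 kg = 6.799 units/hr
Concentration = 50 units ÷ 66 mL = 0.7575758 units/mL
Rate = 6.799 units/hr ÷ 0.7575758 units/mL = 8.97468 mL/hr
Volume infused = 8.97468 mL/hr × 6.1 hr = 54.74555 mL
Volume remaining = 66 − 54.74555 = 11.25445 mL
Drug remaining = 11.25445 mL × 0.7575758 units/mL = 8.5261 units

8.5 units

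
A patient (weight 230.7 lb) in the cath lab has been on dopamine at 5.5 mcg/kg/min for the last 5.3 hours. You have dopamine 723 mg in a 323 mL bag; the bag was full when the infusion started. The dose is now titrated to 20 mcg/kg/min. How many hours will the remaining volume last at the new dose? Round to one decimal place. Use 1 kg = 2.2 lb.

4.3 hours

Initial rate:
Weight = 230.7 lb ÷ 2.2 lb/kg = 104.8636 kg
Dose = 5.5 mcg/kg/min × 104.8636 kg = 576.75 mcg/min
576.75 mcg/min × 60 min/hr = 34605 mcg/hr
Concentration = 723 mg ÷ 323 mL = 2.23839 mg/mL = 2238.39 mcg/mL
Rate = 34605 mcg/hr ÷ 2238.39 mcg/mL = 15.45977 mL/hr
Volume infused so far = 15.45977 mL/hr × 5.3 hr = 81.93679 mL
Volume remaining = 323 − 81.93679 = 241.0632 mL
New rate:
Dose = 20 mcg/kg/min × 104.8636 kg = 2097.273 mcg/min
2097.273 mcg/min × 60 min/hr = 125836.4 mcg/hr
Rate = 125836.4 mcg/hr ÷ 2238.39 mcg/mL = 56.21735 mL/hr
Time remaining = 241.0632 mL ÷ 56.21735 mL/hr = 4.288057 hr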